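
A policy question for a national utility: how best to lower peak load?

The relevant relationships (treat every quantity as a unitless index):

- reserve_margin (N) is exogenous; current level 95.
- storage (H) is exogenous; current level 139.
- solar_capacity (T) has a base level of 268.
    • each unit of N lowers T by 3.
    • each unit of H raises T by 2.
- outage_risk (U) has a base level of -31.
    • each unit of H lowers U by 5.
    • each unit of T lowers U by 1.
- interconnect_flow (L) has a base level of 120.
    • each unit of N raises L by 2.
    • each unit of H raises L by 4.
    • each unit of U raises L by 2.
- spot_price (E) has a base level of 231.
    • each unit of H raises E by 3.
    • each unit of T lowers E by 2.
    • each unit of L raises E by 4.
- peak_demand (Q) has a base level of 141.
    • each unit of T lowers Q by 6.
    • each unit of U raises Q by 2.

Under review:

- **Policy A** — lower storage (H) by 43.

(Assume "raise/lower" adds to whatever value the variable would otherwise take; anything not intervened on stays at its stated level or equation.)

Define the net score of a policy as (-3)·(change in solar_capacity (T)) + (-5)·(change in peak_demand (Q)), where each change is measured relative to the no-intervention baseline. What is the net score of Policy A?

Baseline:
  N = 95
  H = 139
  T = 268 − 3·95 + 2·139 = 261
  U = -31 − 5·139 − 261 = -987
  Q = 141 − 6·261 + 2·(-987) = -3399
Policy A (H − 43):
  N = 95
  H = 139 − 43 = 96
  T = 268 − 3·95 + 2·96 = 175
  U = -31 − 5·96 − 175 = -686
  Q = 141 − 6·175 + 2·(-686) = -2281
ΔT = 175 − 261 = -86; ΔQ = -2281 − (-3399) = 1118
Score = (-3)·(-86) + (-5)·1118 = -5332

-5332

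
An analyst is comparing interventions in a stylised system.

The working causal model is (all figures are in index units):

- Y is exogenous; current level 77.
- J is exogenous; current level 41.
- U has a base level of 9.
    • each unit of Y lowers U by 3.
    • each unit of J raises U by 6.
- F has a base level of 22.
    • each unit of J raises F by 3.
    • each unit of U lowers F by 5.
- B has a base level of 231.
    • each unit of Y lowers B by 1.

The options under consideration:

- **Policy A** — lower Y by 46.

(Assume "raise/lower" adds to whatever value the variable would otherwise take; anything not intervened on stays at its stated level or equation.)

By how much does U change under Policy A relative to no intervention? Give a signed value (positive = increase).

138

Baseline:
  Y = 77
  J = 41
  U = 9 − 3·77 + 6·41 = 24
Policy A (Y − 46):
  Y = 77 − 46 = 31
  J = 41
  U = 9 − 3·31 + 6·41 = 162
Change in U: 162 − 24 = 138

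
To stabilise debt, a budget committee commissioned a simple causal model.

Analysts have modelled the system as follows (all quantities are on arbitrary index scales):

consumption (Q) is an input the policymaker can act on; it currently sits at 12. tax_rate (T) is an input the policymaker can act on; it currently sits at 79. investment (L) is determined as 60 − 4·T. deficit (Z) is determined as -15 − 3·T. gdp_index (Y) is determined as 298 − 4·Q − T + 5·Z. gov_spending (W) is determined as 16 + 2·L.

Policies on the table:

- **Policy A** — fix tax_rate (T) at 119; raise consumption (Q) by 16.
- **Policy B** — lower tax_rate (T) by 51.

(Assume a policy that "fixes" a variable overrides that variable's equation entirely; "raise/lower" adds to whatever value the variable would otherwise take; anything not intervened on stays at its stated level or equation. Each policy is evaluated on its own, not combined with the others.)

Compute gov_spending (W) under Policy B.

-88

Policy B (T − 51):
  T = 79 − 51 = 28
  L = 60 − 4·28 = -52
  W = 16 + 2·(-52) = -88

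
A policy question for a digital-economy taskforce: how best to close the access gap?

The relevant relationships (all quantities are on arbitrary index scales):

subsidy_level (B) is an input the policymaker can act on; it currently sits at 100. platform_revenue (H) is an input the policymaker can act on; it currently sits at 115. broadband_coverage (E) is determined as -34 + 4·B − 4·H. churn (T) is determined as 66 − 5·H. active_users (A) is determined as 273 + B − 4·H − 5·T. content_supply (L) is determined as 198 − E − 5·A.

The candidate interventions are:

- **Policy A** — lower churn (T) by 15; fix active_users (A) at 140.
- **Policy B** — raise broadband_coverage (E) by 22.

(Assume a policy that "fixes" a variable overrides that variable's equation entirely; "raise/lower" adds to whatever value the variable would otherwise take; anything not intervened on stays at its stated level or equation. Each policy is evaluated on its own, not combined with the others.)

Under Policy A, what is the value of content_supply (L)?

-408

Policy A (T − 15, A := 140):
  B = 100
  H = 115
  E = -34 + 4·100 − 4·115 = -94
  T = 66 − 5·115 (−15 from intervention) = -524
  A = 140
  L = 198 − (-94) − 5·140 = -408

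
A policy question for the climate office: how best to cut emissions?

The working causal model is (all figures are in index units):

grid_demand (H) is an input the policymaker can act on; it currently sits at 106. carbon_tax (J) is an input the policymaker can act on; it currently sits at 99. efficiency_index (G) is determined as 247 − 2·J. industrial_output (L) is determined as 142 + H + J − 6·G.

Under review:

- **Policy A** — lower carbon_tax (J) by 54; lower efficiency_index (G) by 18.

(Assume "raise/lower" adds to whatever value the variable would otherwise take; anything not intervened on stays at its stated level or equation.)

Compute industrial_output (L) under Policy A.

Policy A (J − 54, G − 18):
  H = 106
  J = 99 − 54 = 45
  G = 247 − 2·45 (−18 from intervention) = 139
  L = 142 + 106 + 45 − 6·139 = -541

-541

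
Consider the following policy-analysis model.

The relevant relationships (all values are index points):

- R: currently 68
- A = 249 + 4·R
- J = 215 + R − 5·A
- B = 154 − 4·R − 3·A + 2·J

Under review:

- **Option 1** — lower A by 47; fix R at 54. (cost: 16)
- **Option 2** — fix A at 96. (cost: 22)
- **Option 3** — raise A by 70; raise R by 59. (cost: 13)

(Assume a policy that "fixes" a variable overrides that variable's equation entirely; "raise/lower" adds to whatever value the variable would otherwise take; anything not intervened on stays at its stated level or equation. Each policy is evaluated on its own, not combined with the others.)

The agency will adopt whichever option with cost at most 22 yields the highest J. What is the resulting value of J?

-197

Option 1 (A − 47, R := 54):
  R = 54
  A = 249 + 4·54 (−47 from intervention) = 418
  J = 215 + 54 − 5·418 = -1821
Option 2 (A := 96):
  R = 68
  A = 96
  J = 215 + 68 − 5·96 = -197
Option 3 (A + 70, R + 59):
  R = 68 + 59 = 127
  A = 249 + 4·127 (+70 from intervention) = 827
  J = 215 + 127 − 5·827 = -3793
Comparing — Option 1: J=-1821, Option 2: J=-197, Option 3: J=-3793. Highest is -197 (Option 2).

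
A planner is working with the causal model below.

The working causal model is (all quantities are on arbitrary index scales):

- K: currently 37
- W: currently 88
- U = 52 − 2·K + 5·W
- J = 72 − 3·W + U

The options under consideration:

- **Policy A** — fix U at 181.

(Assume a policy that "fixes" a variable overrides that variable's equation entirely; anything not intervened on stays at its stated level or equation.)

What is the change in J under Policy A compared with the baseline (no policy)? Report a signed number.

-237

Baseline:
  K = 37
  W = 88
  U = 52 − 2·37 + 5·88 = 418
  J = 72 − 3·88 + 418 = 226
Policy A (U := 181):
  K = 37
  W = 88
  U = 181
  J = 72 − 3·88 + 181 = -11
Change in J: -11 − 226 = -237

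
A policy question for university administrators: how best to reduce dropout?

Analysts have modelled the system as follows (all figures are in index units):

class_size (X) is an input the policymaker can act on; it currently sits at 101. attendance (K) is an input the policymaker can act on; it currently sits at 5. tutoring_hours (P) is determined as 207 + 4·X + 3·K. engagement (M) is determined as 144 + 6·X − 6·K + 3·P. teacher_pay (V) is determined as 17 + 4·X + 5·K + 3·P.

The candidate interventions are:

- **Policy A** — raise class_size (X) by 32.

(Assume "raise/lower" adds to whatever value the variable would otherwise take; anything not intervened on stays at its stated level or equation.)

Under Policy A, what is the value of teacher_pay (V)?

2836

Policy A (X + 32):
  X = 101 + 32 = 133
  K = 5
  P = 207 + 4·133 + 3·5 = 754
  V = 17 + 4·133 + 5·5 + 3·754 = 2836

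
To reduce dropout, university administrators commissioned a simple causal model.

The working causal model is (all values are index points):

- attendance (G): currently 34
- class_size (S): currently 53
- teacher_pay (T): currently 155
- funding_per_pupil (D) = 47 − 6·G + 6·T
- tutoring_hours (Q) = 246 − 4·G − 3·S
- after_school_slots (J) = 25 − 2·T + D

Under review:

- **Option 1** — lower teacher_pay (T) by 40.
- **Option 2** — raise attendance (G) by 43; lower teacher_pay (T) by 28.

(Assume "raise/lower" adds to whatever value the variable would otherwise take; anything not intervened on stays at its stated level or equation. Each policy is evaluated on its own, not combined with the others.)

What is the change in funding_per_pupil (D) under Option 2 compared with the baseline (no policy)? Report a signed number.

-426

Baseline:
  G = 34
  T = 155
  D = 47 − 6·34 + 6·155 = 773
Option 2 (G + 43, T − 28):
  G = 34 + 43 = 77
  T = 155 − 28 = 127
  D = 47 − 6·77 + 6·127 = 347
Change in D: 347 − 773 = -426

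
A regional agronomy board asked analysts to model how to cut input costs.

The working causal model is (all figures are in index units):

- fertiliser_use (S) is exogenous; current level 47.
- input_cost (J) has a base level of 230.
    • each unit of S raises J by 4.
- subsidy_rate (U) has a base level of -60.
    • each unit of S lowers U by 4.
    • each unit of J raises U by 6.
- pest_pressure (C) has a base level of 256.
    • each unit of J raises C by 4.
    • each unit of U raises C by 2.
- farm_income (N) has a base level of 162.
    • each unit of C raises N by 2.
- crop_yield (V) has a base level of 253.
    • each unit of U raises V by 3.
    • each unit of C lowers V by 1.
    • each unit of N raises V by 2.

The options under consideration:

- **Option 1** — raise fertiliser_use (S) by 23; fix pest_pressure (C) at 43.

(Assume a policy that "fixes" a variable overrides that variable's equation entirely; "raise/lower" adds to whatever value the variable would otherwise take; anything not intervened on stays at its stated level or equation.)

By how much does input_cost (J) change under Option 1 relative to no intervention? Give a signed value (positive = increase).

92

Baseline:
  S = 47
  J = 230 + 4·47 = 418
Option 1 (S + 23, C := 43):
  S = 47 + 23 = 70
  J = 230 + 4·70 = 510
Change in J: 510 − 418 = 92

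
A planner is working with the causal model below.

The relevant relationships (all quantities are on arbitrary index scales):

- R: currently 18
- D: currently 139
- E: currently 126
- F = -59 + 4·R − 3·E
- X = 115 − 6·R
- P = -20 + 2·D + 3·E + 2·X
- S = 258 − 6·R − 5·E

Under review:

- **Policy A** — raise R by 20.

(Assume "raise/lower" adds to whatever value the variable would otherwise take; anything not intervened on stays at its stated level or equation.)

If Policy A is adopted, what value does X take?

Policy A (R + 20):
  R = 18 + 20 = 38
  X = 115 − 6·38 = -113

-113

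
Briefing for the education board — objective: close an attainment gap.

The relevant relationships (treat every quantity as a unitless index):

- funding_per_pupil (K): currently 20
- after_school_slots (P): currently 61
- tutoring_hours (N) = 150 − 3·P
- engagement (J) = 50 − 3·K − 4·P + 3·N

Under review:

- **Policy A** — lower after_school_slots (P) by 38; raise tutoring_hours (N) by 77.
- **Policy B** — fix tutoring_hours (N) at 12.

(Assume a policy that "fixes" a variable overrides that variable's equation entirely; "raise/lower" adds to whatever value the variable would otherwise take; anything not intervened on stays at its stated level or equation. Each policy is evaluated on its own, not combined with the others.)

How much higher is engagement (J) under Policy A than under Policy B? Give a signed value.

590

Policy A (P − 38, N + 77):
  K = 20
  P = 61 − 38 = 23
  N = 150 − 3·23 (+77 from intervention) = 158
  J = 50 − 3·20 − 4·23 + 3·158 = 372
Policy B (N := 12):
  K = 20
  P = 61
  N = 12
  J = 50 − 3·20 − 4·61 + 3·12 = -218
J: 372 − (-218) = 590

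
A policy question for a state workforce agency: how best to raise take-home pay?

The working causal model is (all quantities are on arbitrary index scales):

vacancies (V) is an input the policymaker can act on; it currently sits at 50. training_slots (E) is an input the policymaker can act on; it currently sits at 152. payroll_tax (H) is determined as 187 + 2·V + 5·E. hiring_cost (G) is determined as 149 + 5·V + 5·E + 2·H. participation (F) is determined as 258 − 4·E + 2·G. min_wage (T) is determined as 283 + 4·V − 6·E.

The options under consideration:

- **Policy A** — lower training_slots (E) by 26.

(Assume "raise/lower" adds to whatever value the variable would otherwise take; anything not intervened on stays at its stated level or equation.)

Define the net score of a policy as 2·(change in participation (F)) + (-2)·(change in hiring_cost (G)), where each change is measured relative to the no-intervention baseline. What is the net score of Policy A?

-572

Baseline:
  V = 50
  E = 152
  H = 187 + 2·50 + 5·152 = 1047
  G = 149 + 5·50 + 5·152 + 2·1047 = 3253
  F = 258 − 4·152 + 2·3253 = 6156
Policy A (E − 26):
  V = 50
  E = 152 − 26 = 126
  H = 187 + 2·50 + 5·126 = 917
  G = 149 + 5·50 + 5·126 + 2·917 = 2863
  F = 258 − 4·126 + 2·2863 = 5480
ΔF = 5480 − 6156 = -676; ΔG = 2863 − 3253 = -390
Score = 2·(-676) + (-2)·(-390) = -572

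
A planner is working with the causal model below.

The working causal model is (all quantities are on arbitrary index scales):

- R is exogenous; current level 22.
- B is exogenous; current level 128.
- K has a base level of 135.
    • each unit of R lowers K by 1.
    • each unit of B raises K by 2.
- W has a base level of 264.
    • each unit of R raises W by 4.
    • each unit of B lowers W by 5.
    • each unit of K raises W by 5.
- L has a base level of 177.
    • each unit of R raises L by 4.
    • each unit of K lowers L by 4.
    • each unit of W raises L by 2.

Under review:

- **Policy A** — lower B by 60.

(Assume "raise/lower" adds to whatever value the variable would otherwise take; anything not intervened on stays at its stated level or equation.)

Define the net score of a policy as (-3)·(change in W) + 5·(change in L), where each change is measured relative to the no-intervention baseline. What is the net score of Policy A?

300

Baseline:
  R = 22
  B = 128
  K = 135 − 22 + 2·128 = 369
  W = 264 + 4·22 − 5·128 + 5·369 = 1557
  L = 177 + 4·22 − 4·369 + 2·1557 = 1903
Policy A (B − 60):
  R = 22
  B = 128 − 60 = 68
  K = 135 − 22 + 2·68 = 249
  W = 264 + 4·22 − 5·68 + 5·249 = 1257
  L = 177 + 4·22 − 4·249 + 2·1257 = 1783
ΔW = 1257 − 1557 = -300; ΔL = 1783 − 1903 = -120
Score = (-3)·(-300) + 5·(-120) = 300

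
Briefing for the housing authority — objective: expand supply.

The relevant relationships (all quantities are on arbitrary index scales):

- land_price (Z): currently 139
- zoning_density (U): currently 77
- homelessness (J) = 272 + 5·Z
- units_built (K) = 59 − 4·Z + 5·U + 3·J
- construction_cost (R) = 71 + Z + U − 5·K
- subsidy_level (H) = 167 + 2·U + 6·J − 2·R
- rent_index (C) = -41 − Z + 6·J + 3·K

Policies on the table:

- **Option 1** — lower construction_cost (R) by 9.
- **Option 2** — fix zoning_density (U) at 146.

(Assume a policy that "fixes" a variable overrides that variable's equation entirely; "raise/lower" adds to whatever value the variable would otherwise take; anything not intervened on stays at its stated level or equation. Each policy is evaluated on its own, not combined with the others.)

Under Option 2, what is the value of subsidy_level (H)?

Option 2 (U := 146):
  Z = 139
  U = 146
  J = 272 + 5·139 = 967
  K = 59 − 4·139 + 5·146 + 3·967 = 3134
  R = 71 + 139 + 146 − 5·3134 = -15314
  H = 167 + 2·146 + 6·967 − 2·(-15314) = 36889

36889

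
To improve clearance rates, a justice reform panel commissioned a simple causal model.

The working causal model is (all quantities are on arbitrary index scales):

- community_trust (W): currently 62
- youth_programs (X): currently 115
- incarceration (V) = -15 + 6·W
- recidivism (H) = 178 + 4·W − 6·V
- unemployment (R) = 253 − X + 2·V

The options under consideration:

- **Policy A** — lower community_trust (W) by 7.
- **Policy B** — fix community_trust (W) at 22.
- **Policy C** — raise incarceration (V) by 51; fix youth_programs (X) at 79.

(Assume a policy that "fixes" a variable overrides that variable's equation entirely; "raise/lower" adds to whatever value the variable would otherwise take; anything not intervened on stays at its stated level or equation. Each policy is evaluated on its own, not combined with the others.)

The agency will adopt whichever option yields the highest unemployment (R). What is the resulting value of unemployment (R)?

Policy A (W − 7):
  W = 62 − 7 = 55
  X = 115
  V = -15 + 6·55 = 315
  R = 253 − 115 + 2·315 = 768
Policy B (W := 22):
  W = 22
  X = 115
  V = -15 + 6·22 = 117
  R = 253 − 115 + 2·117 = 372
Policy C (V + 51, X := 79):
  W = 62
  X = 79
  V = -15 + 6·62 (+51 from intervention) = 408
  R = 253 − 79 + 2·408 = 990
Comparing — Policy A: R=768, Policy B: R=372, Policy C: R=990. Highest is 990 (Policy C).

990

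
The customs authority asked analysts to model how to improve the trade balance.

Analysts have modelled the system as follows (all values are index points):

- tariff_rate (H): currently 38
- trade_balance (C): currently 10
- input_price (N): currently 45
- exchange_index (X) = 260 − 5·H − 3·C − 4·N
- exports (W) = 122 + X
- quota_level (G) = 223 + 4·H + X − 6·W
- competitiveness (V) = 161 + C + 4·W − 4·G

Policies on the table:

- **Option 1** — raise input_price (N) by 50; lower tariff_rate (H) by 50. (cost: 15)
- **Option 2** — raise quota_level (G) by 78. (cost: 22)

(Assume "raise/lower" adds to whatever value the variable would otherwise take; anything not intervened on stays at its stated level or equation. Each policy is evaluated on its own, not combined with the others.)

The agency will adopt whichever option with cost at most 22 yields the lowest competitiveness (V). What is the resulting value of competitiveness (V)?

Option 1 (N + 50, H − 50):
  H = 38 − 50 = -12
  C = 10
  N = 45 + 50 = 95
  X = 260 − 5·(-12) − 3·10 − 4·95 = -90
  W = 122 + (-90) = 32
  G = 223 + 4·(-12) + (-90) − 6·32 = -107
  V = 161 + 10 + 4·32 − 4·(-107) = 727
Option 2 (G + 78):
  H = 38
  C = 10
  N = 45
  X = 260 − 5·38 − 3·10 − 4·45 = -140
  W = 122 + (-140) = -18
  G = 223 + 4·38 + (-140) − 6·(-18) (+78 from intervention) = 421
  V = 161 + 10 + 4·(-18) − 4·421 = -1585
Comparing — Option 1: V=727, Option 2: V=-1585. Lowest is -1585 (Option 2).

-1585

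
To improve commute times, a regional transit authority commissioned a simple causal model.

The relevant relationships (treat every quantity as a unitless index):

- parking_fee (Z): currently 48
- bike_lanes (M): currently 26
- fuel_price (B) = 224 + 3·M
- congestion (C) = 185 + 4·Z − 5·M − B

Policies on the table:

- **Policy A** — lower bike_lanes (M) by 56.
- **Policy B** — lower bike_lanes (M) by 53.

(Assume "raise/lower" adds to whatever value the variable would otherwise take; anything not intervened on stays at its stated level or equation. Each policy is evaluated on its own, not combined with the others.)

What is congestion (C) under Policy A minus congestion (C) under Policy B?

Policy A (M − 56):
  Z = 48
  M = 26 − 56 = -30
  B = 224 + 3·(-30) = 134
  C = 185 + 4·48 − 5·(-30) − 134 = 393
Policy B (M − 53):
  Z = 48
  M = 26 − 53 = -27
  B = 224 + 3·(-27) = 143
  C = 185 + 4·48 − 5·(-27) − 143 = 369
C: 393 − 369 = 24

24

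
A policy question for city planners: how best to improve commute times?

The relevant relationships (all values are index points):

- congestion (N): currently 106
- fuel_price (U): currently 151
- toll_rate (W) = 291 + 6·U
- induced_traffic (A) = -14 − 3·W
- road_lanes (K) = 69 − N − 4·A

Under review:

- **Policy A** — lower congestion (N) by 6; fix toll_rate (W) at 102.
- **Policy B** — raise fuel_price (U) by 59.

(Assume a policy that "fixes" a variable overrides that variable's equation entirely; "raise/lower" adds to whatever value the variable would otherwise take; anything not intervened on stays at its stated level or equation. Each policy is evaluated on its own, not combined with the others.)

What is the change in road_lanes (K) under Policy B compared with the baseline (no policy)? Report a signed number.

Baseline:
  N = 106
  U = 151
  W = 291 + 6·151 = 1197
  A = -14 − 3·1197 = -3605
  K = 69 − 106 − 4·(-3605) = 14383
Policy B (U + 59):
  N = 106
  U = 151 + 59 = 210
  W = 291 + 6·210 = 1551
  A = -14 − 3·1551 = -4667
  K = 69 − 106 − 4·(-4667) = 18631
Change in K: 18631 − 14383 = 4248

4248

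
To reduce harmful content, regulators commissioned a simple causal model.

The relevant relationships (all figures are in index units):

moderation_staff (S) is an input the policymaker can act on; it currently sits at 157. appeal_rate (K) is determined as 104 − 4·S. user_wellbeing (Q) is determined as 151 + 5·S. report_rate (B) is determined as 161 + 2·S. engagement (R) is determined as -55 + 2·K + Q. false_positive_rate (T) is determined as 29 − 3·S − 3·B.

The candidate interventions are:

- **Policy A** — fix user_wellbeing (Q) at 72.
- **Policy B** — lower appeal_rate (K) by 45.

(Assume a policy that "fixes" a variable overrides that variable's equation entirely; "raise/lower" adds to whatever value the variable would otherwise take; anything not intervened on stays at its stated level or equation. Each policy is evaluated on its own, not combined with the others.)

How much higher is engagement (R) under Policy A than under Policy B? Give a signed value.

-774

Policy A (Q := 72):
  S = 157
  K = 104 − 4·157 = -524
  Q = 72
  R = -55 + 2·(-524) + 72 = -1031
Policy B (K − 45):
  S = 157
  K = 104 − 4·157 (−45 from intervention) = -569
  Q = 151 + 5·157 = 936
  R = -55 + 2·(-569) + 936 = -257
R: -1031 − (-257) = -774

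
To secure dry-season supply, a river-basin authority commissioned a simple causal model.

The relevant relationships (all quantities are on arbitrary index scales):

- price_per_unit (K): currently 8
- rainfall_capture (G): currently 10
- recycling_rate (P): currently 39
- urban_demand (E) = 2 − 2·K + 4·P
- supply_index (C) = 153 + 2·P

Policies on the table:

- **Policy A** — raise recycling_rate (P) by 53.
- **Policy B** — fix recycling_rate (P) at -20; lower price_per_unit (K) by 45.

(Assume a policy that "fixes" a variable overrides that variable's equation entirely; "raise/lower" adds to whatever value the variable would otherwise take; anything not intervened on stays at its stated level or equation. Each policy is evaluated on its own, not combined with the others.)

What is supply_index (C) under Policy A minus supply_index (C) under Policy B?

Policy A (P + 53):
  P = 39 + 53 = 92
  C = 153 + 2·92 = 337
Policy B (P := -20, K − 45):
  P = -20
  C = 153 + 2·(-20) = 113
C: 337 − 113 = 224

224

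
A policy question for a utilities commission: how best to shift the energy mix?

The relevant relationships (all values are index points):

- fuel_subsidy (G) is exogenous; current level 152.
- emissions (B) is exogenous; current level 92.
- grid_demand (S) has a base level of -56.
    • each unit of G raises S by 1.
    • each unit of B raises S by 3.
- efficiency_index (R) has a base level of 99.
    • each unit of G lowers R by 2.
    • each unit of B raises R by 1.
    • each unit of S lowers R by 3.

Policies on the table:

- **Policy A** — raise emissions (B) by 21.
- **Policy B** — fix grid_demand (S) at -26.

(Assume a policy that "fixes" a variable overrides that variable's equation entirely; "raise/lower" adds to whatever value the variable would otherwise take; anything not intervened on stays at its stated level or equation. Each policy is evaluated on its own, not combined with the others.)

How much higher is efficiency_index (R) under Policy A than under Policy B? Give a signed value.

Policy A (B + 21):
  G = 152
  B = 92 + 21 = 113
  S = -56 + 152 + 3·113 = 435
  R = 99 − 2·152 + 113 − 3·435 = -1397
Policy B (S := -26):
  G = 152
  B = 92
  S = -26
  R = 99 − 2·152 + 92 − 3·(-26) = -35
R: -1397 − (-35) = -1362

-1362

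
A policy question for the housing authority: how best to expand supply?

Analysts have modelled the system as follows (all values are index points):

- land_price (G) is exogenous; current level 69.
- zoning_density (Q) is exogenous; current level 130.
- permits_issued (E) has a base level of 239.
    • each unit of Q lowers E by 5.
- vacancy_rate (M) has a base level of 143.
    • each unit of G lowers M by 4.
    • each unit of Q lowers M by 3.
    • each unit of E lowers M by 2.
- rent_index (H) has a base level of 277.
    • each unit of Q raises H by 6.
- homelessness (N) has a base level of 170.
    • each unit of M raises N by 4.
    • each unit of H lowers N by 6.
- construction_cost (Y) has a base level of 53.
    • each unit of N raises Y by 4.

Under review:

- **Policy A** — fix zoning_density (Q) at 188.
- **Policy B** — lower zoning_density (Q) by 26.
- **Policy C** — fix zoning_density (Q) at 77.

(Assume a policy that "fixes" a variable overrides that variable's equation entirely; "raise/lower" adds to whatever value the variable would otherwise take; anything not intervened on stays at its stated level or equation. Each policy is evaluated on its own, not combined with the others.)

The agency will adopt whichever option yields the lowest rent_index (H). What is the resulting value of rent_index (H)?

Policy A (Q := 188):
  Q = 188
  H = 277 + 6·188 = 1405
Policy B (Q − 26):
  Q = 130 − 26 = 104
  H = 277 + 6·104 = 901
Policy C (Q := 77):
  Q = 77
  H = 277 + 6·77 = 739
Comparing — Policy A: H=1405, Policy B: H=901, Policy C: H=739. Lowest is 739 (Policy C).

739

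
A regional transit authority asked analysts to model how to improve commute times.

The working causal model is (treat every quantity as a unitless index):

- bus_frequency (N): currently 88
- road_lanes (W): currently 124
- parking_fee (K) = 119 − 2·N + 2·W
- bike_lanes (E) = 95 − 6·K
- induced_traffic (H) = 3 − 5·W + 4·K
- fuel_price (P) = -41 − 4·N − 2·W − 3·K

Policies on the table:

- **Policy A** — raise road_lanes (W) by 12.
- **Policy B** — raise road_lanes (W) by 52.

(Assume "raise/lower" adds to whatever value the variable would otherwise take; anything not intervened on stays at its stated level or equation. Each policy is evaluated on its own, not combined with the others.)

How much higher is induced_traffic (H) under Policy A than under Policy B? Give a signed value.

Policy A (W + 12):
  N = 88
  W = 124 + 12 = 136
  K = 119 − 2·88 + 2·136 = 215
  H = 3 − 5·136 + 4·215 = 183
Policy B (W + 52):
  N = 88
  W = 124 + 52 = 176
  K = 119 − 2·88 + 2·176 = 295
  H = 3 − 5·176 + 4·295 = 303
H: 183 − 303 = -120

-120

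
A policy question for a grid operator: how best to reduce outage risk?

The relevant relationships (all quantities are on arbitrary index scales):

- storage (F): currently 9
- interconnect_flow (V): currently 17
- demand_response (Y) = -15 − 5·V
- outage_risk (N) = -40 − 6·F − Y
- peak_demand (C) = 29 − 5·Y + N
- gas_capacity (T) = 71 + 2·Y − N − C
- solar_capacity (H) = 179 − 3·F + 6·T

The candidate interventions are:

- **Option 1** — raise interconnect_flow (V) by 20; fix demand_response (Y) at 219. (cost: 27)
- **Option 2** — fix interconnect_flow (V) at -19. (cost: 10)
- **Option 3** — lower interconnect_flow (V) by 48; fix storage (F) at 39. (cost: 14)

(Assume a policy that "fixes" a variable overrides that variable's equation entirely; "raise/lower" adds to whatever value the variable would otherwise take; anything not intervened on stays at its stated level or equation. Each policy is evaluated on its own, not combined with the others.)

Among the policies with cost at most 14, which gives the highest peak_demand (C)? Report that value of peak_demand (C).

Option 2 (V := -19):
  F = 9
  V = -19
  Y = -15 − 5·(-19) = 80
  N = -40 − 6·9 − 80 = -174
  C = 29 − 5·80 + (-174) = -545
Option 3 (V − 48, F := 39):
  F = 39
  V = 17 − 48 = -31
  Y = -15 − 5·(-31) = 140
  N = -40 − 6·39 − 140 = -414
  C = 29 − 5·140 + (-414) = -1085
Comparing — Option 2: C=-545, Option 3: C=-1085. Highest is -545 (Option 2).

-545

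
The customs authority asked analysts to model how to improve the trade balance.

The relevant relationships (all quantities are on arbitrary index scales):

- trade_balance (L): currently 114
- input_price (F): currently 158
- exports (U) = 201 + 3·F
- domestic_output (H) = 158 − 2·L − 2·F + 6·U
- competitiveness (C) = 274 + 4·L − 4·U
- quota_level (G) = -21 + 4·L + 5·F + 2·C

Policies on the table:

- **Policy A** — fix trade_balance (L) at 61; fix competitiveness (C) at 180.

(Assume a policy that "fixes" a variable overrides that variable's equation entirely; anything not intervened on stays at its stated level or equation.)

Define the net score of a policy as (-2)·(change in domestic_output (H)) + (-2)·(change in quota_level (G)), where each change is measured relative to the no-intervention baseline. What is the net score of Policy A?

Baseline:
  L = 114
  F = 158
  U = 201 + 3·158 = 675
  H = 158 − 2·114 − 2·158 + 6·675 = 3664
  C = 274 + 4·114 − 4·675 = -1970
  G = -21 + 4·114 + 5·158 + 2·(-1970) = -2715
Policy A (L := 61, C := 180):
  L = 61
  F = 158
  U = 201 + 3·158 = 675
  H = 158 − 2·61 − 2·158 + 6·675 = 3770
  C = 180
  G = -21 + 4·61 + 5·158 + 2·180 = 1373
ΔH = 3770 − 3664 = 106; ΔG = 1373 − (-2715) = 4088
Score = (-2)·106 + (-2)·4088 = -8388

-8388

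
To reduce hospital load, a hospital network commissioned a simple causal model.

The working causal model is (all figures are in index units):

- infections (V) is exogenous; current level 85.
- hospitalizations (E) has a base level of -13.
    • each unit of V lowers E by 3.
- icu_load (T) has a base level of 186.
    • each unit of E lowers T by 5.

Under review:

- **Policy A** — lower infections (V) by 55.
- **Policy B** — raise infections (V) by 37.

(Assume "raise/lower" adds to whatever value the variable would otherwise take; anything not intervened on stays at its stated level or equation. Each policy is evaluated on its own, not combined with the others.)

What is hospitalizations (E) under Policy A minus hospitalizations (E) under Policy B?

276

Policy A (V − 55):
  V = 85 − 55 = 30
  E = -13 − 3·30 = -103
Policy B (V + 37):
  V = 85 + 37 = 122
  E = -13 − 3·122 = -379
E: -103 − (-379) = 276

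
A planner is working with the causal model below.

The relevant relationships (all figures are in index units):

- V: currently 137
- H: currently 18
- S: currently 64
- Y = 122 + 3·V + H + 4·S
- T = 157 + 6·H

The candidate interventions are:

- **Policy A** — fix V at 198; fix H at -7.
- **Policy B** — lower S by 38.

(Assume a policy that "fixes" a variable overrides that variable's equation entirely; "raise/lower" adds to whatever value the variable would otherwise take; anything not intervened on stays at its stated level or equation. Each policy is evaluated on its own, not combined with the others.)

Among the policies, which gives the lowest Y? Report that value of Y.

655

Policy A (V := 198, H := -7):
  V = 198
  H = -7
  S = 64
  Y = 122 + 3·198 + (-7) + 4·64 = 965
Policy B (S − 38):
  V = 137
  H = 18
  S = 64 − 38 = 26
  Y = 122 + 3·137 + 18 + 4·26 = 655
Comparing — Policy A: Y=965, Policy B: Y=655. Lowest is 655 (Policy B).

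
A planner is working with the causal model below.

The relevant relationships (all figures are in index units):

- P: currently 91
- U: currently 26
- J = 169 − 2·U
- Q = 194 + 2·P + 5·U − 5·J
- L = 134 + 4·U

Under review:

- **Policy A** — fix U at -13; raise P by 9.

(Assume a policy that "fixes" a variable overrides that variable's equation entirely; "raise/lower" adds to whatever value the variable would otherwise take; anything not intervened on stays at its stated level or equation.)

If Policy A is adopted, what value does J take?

195

Policy A (U := -13, P + 9):
  U = -13
  J = 169 − 2·(-13) = 195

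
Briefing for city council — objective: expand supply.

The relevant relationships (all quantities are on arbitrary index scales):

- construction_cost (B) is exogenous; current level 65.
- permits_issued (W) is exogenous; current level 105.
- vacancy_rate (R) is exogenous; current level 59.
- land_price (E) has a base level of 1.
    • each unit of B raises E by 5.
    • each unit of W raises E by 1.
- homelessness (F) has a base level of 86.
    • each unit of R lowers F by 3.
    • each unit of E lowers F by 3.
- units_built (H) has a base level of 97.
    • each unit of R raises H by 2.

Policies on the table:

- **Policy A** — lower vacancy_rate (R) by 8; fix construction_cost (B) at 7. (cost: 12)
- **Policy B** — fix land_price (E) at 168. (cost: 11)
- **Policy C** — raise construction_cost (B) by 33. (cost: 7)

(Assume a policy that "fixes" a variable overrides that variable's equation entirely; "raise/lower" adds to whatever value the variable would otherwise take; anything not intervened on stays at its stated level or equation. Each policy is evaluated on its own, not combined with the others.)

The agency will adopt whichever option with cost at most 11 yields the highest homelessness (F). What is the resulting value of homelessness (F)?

-595

Policy B (E := 168):
  B = 65
  W = 105
  R = 59
  E = 168
  F = 86 − 3·59 − 3·168 = -595
Policy C (B + 33):
  B = 65 + 33 = 98
  W = 105
  R = 59
  E = 1 + 5·98 + 105 = 596
  F = 86 − 3·59 − 3·596 = -1879
Comparing — Policy B: F=-595, Policy C: F=-1879. Highest is -595 (Policy B).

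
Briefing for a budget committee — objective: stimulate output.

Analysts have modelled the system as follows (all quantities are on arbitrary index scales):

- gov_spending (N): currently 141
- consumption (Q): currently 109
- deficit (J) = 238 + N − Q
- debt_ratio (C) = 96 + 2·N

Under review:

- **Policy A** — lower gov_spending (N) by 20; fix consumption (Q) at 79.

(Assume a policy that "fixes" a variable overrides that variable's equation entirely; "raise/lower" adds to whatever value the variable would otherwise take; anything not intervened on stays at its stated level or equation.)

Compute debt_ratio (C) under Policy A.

338

Policy A (N − 20, Q := 79):
  N = 141 − 20 = 121
  C = 96 + 2·121 = 338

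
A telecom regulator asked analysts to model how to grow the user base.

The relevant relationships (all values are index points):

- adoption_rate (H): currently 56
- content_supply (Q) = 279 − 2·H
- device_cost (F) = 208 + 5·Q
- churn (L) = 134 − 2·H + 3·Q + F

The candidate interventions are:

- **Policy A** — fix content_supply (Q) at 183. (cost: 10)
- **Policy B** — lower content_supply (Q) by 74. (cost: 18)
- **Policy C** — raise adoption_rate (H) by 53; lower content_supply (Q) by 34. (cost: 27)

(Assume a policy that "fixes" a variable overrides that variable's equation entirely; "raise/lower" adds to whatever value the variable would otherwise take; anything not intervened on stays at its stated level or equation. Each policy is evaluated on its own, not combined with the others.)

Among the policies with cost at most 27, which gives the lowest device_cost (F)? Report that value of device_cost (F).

343

Policy A (Q := 183):
  H = 56
  Q = 183
  F = 208 + 5·183 = 1123
Policy B (Q − 74):
  H = 56
  Q = 279 − 2·56 (−74 from intervention) = 93
  F = 208 + 5·93 = 673
Policy C (H + 53, Q − 34):
  H = 56 + 53 = 109
  Q = 279 − 2·109 (−34 from intervention) = 27
  F = 208 + 5·27 = 343
Comparing — Policy A: F=1123, Policy B: F=673, Policy C: F=343. Lowest is 343 (Policy C).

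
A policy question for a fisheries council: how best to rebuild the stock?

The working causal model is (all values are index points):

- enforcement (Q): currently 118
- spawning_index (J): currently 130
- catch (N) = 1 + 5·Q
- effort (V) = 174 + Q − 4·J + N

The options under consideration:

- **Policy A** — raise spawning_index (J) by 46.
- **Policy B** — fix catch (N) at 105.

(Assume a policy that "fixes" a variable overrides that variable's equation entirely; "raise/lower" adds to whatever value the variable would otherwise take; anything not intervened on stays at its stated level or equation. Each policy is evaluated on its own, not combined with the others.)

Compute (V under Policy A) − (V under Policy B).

302

Policy A (J + 46):
  Q = 118
  J = 130 + 46 = 176
  N = 1 + 5·118 = 591
  V = 174 + 118 − 4·176 + 591 = 179
Policy B (N := 105):
  Q = 118
  J = 130
  N = 105
  V = 174 + 118 − 4·130 + 105 = -123
V: 179 − (-123) = 302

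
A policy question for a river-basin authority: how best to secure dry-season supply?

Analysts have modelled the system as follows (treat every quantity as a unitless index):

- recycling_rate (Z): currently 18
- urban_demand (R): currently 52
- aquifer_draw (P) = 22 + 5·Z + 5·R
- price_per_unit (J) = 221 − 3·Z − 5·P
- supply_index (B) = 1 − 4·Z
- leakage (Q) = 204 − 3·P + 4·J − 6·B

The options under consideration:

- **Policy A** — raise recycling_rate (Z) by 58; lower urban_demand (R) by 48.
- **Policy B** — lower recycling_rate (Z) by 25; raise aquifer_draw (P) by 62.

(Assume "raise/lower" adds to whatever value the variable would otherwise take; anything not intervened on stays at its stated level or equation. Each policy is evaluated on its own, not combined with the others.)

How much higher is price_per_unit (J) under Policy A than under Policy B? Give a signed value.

-814

Policy A (Z + 58, R − 48):
  Z = 18 + 58 = 76
  R = 52 − 48 = 4
  P = 22 + 5·76 + 5·4 = 422
  J = 221 − 3·76 − 5·422 = -2117
Policy B (Z − 25, P + 62):
  Z = 18 − 25 = -7
  R = 52
  P = 22 + 5·(-7) + 5·52 (+62 from intervention) = 309
  J = 221 − 3·(-7) − 5·309 = -1303
J: -2117 − (-1303) = -814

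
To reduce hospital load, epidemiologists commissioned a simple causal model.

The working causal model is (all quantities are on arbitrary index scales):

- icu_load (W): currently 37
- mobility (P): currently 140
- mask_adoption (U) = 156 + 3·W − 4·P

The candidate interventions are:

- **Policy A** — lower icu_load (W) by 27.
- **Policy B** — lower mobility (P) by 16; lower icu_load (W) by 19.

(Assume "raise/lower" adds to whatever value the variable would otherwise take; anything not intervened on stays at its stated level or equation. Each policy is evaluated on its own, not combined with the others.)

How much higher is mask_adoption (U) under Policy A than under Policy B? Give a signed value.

Policy A (W − 27):
  W = 37 − 27 = 10
  P = 140
  U = 156 + 3·10 − 4·140 = -374
Policy B (P − 16, W − 19):
  W = 37 − 19 = 18
  P = 140 − 16 = 124
  U = 156 + 3·18 − 4·124 = -286
U: -374 − (-286) = -88

-88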